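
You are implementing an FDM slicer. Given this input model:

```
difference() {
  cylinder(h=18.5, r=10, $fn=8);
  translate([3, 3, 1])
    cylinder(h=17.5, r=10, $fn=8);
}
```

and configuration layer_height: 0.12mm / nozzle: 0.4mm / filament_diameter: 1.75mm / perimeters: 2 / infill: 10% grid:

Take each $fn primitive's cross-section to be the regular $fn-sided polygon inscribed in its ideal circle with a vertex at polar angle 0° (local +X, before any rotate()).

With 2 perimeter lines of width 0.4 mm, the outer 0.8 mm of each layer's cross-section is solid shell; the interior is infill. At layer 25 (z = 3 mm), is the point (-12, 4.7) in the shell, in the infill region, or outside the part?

outside

At z = 3 mm: the r=10 cylinder gives a regular 8-gon of circumradius 10 (constant along its height); the r=10 cylinder at (3, 3) gives a regular 8-gon of circumradius 10 (constant along its height); Subtracting the remaining from the first: starting from the r=10 cylinder, the r=10 cylinder at (3, 3) partially overlaps it — only the 201.72 mm² overlap (of its 282.84 mm²) is removed, clipping the outline — 1 connected region. Overall, the cross-section is a single solid region. The nearest boundary edge runs (-10.00, 0.00)→(-7.07, 7.07); distance from the point to it = 3.65 mm. The point is not inside any of the regions above, so it lies outside the cross-section (3.65 mm from the nearest boundary).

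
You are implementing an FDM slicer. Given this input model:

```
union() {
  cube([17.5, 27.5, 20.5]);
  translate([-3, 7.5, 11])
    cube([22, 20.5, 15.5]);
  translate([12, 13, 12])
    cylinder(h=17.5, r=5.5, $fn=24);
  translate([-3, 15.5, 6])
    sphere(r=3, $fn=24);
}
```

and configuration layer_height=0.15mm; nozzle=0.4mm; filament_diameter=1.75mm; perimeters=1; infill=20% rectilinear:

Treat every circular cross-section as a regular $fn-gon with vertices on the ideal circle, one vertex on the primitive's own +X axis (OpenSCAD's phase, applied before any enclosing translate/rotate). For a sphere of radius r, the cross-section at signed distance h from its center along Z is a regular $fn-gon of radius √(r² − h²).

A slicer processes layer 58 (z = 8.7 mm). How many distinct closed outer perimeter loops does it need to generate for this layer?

2

At z = 8.7 mm: the 17.5×27.5 cube contributes its full rectangle; the cube at (-3, 7.5) does not reach this height (z outside [11, 26.5]); the cylinder at (12, 13) does not reach this height (z outside [12, 29.5]); the r=3 sphere at (-3, 15.5) contributes a regular 24-gon of circumradius √(3²−2.7²) = 1.308; Merging all regions: the 2 present regions are separate (no shared area or edge), so areas and boundary lengths simply add and each stays a separate island — 2 connected regions. The result has 2 disconnected regions.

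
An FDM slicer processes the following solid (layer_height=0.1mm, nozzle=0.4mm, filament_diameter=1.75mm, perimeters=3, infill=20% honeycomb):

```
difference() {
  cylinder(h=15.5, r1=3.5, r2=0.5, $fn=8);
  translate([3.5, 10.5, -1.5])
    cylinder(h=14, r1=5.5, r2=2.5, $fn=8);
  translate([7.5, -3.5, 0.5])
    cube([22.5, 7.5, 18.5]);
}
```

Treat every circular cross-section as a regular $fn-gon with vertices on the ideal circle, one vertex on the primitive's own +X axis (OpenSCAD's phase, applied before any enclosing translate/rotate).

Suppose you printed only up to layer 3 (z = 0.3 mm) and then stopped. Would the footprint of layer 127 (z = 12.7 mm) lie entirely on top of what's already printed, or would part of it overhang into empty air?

Compare the two slices. At z = 0.3: the cone: at t=0.019 of its height the radius interpolates to r₁+(r₂−r₁)t = 3.442, giving a regular 8-gon of that circumradius (area = (8/2)·3.442²·sin(360°/8) = 33.51 mm²); the cone at (3.5, 10.5) contributes a regular 8-gon of circumradius 5.114 (interpolated between r1=5.5 and r2=2.5 at t=0.129) (area = (8/2)·5.114²·sin(360°/8) = 73.98 mm²); the cube at (7.5, -3.5) is not intersected at this z (z outside [0.5, 19]); Subtracting the remaining from the first: starting from the cone (33.51 mm²), the cone at (3.5, 10.5) misses the remaining region (no effect) — area = 33.51 mm². At z = 12.7: the cone contributes a regular 8-gon of circumradius 1.042 (interpolated between r1=3.5 and r2=0.5 at t=0.819) (area = (8/2)·1.042²·sin(360°/8) = 3.07 mm²); the cone at (3.5, 10.5) does not reach this height (z outside [-1.5, 12.5]); the cube at (7.5, -3.5) is present — its section is the full 22.5×7.5 rectangle (area 168.75 mm²); Taking the first minus the rest: starting from the cone (3.07 mm²), the 22.5×7.5 cube at (7.5, -3.5) misses the remaining region (no effect) — area = 3.07 mm². Checking containment: the cross-section at z = 12.7 is a subset of the cross-section at z = 0.3.

entirely on top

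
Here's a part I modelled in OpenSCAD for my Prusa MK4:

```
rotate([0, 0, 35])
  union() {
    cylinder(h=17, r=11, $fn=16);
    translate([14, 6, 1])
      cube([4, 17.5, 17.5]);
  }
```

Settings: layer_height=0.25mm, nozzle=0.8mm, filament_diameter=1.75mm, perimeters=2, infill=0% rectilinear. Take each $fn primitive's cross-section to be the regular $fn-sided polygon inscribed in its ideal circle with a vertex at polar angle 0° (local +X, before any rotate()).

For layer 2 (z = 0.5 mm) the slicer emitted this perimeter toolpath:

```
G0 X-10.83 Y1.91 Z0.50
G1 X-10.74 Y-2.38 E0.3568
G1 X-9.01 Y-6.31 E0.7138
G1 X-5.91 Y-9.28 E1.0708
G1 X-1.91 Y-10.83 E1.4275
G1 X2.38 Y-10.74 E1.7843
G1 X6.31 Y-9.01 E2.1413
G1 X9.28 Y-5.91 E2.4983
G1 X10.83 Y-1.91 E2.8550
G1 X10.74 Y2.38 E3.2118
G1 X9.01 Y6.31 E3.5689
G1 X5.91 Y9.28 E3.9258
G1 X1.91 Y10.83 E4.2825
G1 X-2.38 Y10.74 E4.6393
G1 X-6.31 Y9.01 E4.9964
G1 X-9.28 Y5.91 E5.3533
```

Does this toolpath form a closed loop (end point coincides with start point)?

no

Start point (G0): (-10.83, 1.91). End point (last G1): the path does not return to the start — open.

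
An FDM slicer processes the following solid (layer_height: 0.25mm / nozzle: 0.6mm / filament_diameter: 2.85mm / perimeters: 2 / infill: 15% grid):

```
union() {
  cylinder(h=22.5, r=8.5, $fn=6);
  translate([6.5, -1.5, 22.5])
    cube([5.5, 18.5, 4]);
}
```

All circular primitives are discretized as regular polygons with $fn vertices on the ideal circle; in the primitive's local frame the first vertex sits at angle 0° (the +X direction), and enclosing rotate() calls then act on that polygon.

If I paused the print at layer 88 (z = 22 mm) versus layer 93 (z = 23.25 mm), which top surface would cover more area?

layer 88 (z = 22 mm)

Layer 88 (z = 22): the cylinder: section is a regular 6-gon, circumradius r=8.5 (area = (6/2)·8.500²·sin(360°/6) = 187.71 mm²); the cube at (6.5, -1.5) does not reach this height (z outside [22.5, 26.5]); Combining (union): only the r=8.5 cylinder is present, so the union is just that shape — area = 187.71 mm². So its area = 187.71 mm². Layer 93 (z = 23.25): the cylinder does not reach this height (z outside [0, 22.5]); the cube at (6.5, -1.5) is present — its section is the full 5.5×18.5 rectangle (area 101.75 mm²); Taking the union: only the 5.5×18.5 cube at (6.5, -1.5) is present, so the union is just that shape — area = 101.75 mm². So its area = 101.75 mm². Layer 88 is larger (187.71 vs 101.75 mm²).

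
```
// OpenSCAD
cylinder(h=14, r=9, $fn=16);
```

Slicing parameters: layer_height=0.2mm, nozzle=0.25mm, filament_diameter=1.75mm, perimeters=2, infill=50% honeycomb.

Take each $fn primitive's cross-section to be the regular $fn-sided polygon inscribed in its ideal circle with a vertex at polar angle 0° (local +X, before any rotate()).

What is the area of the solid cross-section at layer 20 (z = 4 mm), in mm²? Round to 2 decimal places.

At z = 4 mm: the cylinder: section is a regular 16-gon, circumradius r=9 (area = (16/2)·9.000²·sin(360°/16) = 247.98 mm²). Overall, the cross-section is a single solid region. Net area = 247.98 mm².

247.98 mm²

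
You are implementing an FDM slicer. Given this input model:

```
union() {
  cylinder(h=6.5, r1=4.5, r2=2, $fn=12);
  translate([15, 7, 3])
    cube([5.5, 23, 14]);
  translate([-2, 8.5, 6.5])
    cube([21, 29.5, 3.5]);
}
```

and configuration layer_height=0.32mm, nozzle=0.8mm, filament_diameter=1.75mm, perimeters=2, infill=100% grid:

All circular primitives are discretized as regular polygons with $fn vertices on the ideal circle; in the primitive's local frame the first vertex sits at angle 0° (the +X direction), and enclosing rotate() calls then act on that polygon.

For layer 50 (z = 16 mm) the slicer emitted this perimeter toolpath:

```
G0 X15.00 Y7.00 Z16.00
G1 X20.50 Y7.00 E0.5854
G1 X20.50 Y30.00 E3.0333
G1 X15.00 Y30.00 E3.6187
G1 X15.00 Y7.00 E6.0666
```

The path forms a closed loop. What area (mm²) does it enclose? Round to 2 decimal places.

Apply the shoelace formula to the sequence of (X, Y) vertices; enclosed area = 126.50 mm².

126.50 mm²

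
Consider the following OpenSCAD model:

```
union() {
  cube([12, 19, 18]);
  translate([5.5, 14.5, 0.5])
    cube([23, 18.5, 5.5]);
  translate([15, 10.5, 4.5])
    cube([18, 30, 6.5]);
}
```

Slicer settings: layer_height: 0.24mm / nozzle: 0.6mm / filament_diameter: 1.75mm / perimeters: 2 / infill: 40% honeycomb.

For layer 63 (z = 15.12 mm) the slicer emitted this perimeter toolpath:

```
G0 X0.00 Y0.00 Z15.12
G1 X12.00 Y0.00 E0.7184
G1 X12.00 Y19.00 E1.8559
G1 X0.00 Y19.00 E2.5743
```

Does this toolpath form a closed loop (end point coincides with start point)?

Start point (G0): (0.00, 0.00). End point (last G1): the path does not return to the start — open.

no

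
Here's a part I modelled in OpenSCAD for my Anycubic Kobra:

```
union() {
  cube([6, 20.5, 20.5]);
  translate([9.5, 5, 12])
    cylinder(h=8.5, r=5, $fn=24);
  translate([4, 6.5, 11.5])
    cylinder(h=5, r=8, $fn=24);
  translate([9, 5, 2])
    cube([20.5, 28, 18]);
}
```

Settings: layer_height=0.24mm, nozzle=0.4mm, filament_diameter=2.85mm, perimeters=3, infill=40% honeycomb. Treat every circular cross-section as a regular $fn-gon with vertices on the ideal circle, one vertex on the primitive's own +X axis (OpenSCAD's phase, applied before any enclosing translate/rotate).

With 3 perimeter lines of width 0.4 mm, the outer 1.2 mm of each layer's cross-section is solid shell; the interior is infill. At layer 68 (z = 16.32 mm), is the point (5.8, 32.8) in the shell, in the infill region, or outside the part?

At z = 16.32 mm: the cube (footprint 6×20.5) is included at this height; the cylinder at (9.5, 5): section is a regular 24-gon, circumradius r=5; the r=8 cylinder at (4, 6.5) gives a regular 24-gon of circumradius 8 (constant along its height); the cube at (9, 5) is present — its section is the full 20.5×28 rectangle; Merging all regions: the regions partially overlap (shared area 166.32 mm²), so overlapping operands fuse into one piece — 1 connected region. Overall, the cross-section is a single solid region. The nearest boundary edge runs (9.00, 12.66)→(9.00, 33.00); distance from the point to it = 3.20 mm. The point is not inside any of the regions above, so it lies outside the cross-section (3.20 mm from the nearest boundary).

outside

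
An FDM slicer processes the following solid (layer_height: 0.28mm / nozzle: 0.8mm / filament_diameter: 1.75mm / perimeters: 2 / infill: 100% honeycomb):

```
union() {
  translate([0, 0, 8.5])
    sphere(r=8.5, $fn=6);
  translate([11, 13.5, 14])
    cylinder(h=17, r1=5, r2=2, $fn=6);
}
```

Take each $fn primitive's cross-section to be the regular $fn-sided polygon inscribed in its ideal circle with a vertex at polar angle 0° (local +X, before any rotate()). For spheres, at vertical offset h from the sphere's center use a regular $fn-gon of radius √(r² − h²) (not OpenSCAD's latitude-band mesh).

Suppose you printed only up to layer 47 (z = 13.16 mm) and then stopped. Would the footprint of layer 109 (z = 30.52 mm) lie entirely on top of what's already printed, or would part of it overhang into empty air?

Compare the two slices. At z = 13.16: the r=8.5 sphere slices to a regular 6-gon of circumradius 7.109 (√(r²−h²) with h=4.66 from center) (area = (6/2)·7.109²·sin(360°/6) = 131.29 mm²); the cone at (11, 13.5) does not reach this height (z outside [14, 31]); Taking the union: only the r=8.5 sphere is present, so the union is just that shape — area = 131.29 mm². At z = 30.52: the sphere is not intersected at this z (|z−center|=22.020 > r=8.5); the cone at (11, 13.5) contributes a regular 6-gon of circumradius 2.085 (interpolated between r1=5 and r2=2 at t=0.972) (area = (6/2)·2.085²·sin(360°/6) = 11.29 mm²); Taking the union: only the cone at (11, 13.5) is present, so the union is just that shape — area = 11.29 mm². Checking containment: at z = 30.52 the cross-section extends beyond the z = 13.16 cross-section by about 11.29 mm².

part overhangs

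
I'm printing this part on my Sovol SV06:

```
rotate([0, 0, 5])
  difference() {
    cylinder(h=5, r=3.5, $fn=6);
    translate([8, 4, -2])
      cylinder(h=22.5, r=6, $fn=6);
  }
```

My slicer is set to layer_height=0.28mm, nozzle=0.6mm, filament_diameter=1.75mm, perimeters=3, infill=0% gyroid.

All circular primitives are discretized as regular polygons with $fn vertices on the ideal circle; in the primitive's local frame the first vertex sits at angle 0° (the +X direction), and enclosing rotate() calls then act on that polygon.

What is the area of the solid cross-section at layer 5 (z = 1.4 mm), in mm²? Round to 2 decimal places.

31.83 mm²

At z = 1.4 mm: the cylinder: section is a regular 6-gon, circumradius r=3.5 (area = (6/2)·3.500²·sin(360°/6) = 31.83 mm²); the r=6 cylinder at (8, 4) contributes a regular 6-gon of circumradius 6 (area = (6/2)·6.000²·sin(360°/6) = 93.53 mm²); Subtracting the remaining from the first: starting from the r=3.5 cylinder (31.83 mm²), the r=6 cylinder at (8, 4) misses the remaining region (no effect) — area = 31.83 mm²; (whole slice rotated 5° about Z — lengths, areas and connectivity unchanged). Overall, the cross-section is a single solid region. Net area = 31.83 mm².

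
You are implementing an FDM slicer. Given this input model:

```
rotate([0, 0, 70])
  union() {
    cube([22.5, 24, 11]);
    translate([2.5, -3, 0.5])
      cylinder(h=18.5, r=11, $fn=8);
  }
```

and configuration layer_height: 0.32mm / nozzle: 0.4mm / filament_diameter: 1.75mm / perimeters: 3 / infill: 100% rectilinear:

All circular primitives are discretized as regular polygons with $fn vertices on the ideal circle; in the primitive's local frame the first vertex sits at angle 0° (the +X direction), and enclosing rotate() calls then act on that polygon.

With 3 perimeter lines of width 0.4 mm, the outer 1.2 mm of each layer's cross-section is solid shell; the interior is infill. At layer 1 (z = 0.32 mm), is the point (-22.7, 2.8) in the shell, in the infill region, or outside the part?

outside

At z = 0.32 mm: the cube (footprint 22.5×24) is included at this height; the cylinder at (2.5, -3) is not intersected at this z (z outside [0.5, 19]); Combining (union): only the 22.5×24 cube is present, so the union is just that shape — 1 connected region; (whole slice rotated 70° about Z — lengths, areas and connectivity unchanged). Overall, the cross-section is a single solid region. Undo the 70° rotation: the query point maps to (-5.133, 22.289) in the un-rotated model frame. The nearest boundary edge runs (0.00, 24.00)→(0.00, 0.00); distance from the point to it = 5.13 mm. The point is not inside any of the regions above, so it lies outside the cross-section (5.13 mm from the nearest boundary).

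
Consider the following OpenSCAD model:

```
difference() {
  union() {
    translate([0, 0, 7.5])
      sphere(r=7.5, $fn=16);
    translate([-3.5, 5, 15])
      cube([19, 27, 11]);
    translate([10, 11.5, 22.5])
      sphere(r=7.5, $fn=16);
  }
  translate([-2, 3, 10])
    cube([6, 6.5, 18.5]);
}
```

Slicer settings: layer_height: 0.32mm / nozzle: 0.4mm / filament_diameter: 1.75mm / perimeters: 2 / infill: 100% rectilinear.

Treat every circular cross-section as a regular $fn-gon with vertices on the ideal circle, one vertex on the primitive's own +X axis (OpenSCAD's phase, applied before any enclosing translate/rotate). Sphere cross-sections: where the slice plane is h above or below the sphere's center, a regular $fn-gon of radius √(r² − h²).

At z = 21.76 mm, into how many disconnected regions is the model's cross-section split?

1

At z = 21.76 mm: the sphere does not reach this height (|z−center|=14.260 > r=7.5); the 19×27 cube at (-3.5, 5) contributes its full rectangle; the r=7.5 sphere at (10, 11.5) slices to a regular 16-gon of circumradius 7.463 (√(r²−h²) with h=0.74 from center); Merging all regions: the regions partially overlap (shared area 153.91 mm²), so overlapping operands fuse into one piece — 1 connected region; the cube at (-2, 3) (footprint 6×6.5) is included at this height; Taking the first minus the rest: starting from that combined region, the 6×6.5 cube at (-2, 3) partially overlaps it — only the 27.00 mm² overlap (of its 39.00 mm²) is removed, clipping the outline — 1 connected region. The result has 1 disconnected region.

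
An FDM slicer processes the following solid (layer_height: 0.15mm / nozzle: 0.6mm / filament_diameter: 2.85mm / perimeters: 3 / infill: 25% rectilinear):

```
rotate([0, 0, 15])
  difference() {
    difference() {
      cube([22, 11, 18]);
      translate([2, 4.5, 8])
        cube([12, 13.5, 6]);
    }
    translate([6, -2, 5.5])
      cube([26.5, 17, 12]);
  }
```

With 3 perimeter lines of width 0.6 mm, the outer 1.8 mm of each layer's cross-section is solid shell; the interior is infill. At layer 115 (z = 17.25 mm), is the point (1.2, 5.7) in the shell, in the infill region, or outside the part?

infill

At z = 17.25 mm: the cube (footprint 22×11) is included at this height; the cube at (2, 4.5) does not reach this height (z outside [8, 14]); Subtracting the remaining from the first: none of the subtracted shapes is present at this height, so the 22×11 cube is unchanged — 1 connected region; the 26.5×17 cube at (6, -2) contributes its full rectangle; After the difference (first − rest): starting from the result so far, the 26.5×17 cube at (6, -2) partially overlaps it — only the 176.00 mm² overlap (of its 450.50 mm²) is removed, clipping the outline — 1 connected region; (rotated 15° about Z; rotation is an isometry so areas/perimeters/island counts are preserved). Overall, the cross-section is a single solid region. Undo the 15° rotation: the query point maps to (2.634, 5.195) in the un-rotated model frame. The nearest boundary edge runs (0.00, 0.00)→(0.00, 11.00); distance from the point to it = 2.63 mm. The point is inside the cross-section and 2.63 mm from the nearest boundary — more than the 1.8 mm shell width (3 × 0.6), so it's in the infill interior.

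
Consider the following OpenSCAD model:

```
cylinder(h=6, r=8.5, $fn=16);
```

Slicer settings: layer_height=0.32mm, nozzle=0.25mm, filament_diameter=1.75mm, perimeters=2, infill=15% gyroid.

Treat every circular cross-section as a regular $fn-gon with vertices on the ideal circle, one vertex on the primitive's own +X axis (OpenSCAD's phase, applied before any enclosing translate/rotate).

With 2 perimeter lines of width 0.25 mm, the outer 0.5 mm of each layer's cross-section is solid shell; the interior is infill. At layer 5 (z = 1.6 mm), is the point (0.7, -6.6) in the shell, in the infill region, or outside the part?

At z = 1.6 mm: the cylinder: section is a regular 16-gon, circumradius r=8.5. Overall, the cross-section is a single solid region. The nearest boundary edge runs (-0.00, -8.50)→(3.25, -7.85); distance from the point to it = 1.73 mm. The point is inside the cross-section and 1.73 mm from the nearest boundary — more than the 0.5 mm shell width (2 × 0.25), so it's in the infill interior.

infill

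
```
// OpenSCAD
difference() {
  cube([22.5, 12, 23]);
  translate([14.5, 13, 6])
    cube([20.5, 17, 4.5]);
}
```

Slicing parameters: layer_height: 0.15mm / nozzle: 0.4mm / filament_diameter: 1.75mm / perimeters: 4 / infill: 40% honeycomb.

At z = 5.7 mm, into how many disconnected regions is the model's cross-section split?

At z = 5.7 mm: the cube is present — its section is the full 22.5×12 rectangle; the cube at (14.5, 13) is absent (z outside [6, 10.5]); Subtracting the remaining from the first: none of the subtracted shapes is present at this height, so the 22.5×12 cube is unchanged — 1 connected region. The result has 1 disconnected region.

1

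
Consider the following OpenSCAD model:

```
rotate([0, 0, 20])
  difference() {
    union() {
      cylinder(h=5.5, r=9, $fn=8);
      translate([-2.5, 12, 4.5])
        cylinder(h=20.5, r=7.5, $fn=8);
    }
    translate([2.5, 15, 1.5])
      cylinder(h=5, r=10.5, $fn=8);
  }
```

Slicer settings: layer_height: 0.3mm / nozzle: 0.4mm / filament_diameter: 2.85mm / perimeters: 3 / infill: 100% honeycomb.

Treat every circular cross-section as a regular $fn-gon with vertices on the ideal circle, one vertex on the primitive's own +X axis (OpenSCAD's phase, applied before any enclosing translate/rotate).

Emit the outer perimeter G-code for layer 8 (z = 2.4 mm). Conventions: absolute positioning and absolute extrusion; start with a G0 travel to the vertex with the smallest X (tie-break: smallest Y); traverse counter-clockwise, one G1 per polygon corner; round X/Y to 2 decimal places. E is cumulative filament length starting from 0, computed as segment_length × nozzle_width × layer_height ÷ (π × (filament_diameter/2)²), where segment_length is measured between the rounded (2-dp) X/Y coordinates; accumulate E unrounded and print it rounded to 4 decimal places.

G0 X-8.46 Y-3.08 Z2.40
G1 X-3.80 Y-8.16 E0.1297
G1 X3.08 Y-8.46 E0.2592
G1 X8.16 Y-3.80 E0.3889
G1 X8.46 Y3.08 E0.5184
G1 X3.97 Y7.98 E0.6434
G1 X0.81 Y5.08 E0.7241
G1 X-6.42 Y5.40 E0.8603
G1 X-8.16 Y3.80 E0.9047
G1 X-8.46 Y-3.08 E1.0343

At z = 2.4 mm: the r=9 cylinder gives a regular 8-gon of circumradius 9 (constant along its height); the cylinder at (-2.5, 12) is not intersected at this z (z outside [4.5, 25]); Taking the union: only the r=9 cylinder is present, so the union is just that shape — 1 connected region; the r=10.5 cylinder at (2.5, 15) contributes a regular 8-gon of circumradius 10.5; After the difference (first − rest): starting from the result so far, the r=10.5 cylinder at (2.5, 15) partially overlaps it — only the 23.12 mm² overlap (of its 311.83 mm²) is removed, clipping the outline — 1 connected region; (rotated 20° about Z; rotation is an isometry so areas/perimeters/island counts are preserved). The outline is a single polygon with 9 vertices. Extrusion per mm of travel: 0.4 × 0.3 / (π × 1.425²) = 0.018811. Accumulating E over each segment gives final E = 1.0343.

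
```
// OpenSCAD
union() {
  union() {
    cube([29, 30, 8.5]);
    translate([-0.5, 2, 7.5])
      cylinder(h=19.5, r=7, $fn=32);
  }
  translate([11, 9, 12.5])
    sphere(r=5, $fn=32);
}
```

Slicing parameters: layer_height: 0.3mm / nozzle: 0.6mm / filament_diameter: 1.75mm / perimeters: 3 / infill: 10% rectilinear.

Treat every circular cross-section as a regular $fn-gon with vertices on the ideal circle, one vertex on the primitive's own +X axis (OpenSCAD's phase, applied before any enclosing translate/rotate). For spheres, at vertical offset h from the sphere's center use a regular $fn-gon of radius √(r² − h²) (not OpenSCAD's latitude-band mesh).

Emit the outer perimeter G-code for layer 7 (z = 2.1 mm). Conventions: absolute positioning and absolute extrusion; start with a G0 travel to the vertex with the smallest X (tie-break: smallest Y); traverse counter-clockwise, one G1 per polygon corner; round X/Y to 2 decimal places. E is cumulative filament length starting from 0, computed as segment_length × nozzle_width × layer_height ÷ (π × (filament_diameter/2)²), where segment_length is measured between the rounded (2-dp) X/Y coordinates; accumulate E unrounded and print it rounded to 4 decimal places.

At z = 2.1 mm: the cube is present — its section is the full 29×30 rectangle; the cylinder at (-0.5, 2) does not reach this height (z outside [7.5, 27]); Combining (union): only the 29×30 cube is present, so the union is just that shape — 1 connected region; the sphere at (11, 9) is absent (|z−center|=10.400 > r=5); Taking the union: only the result so far is present, so the union is just that shape — 1 connected region. The outline is a single polygon with 4 vertices. Extrusion per mm of travel: 0.6 × 0.3 / (π × 0.875²) = 0.074835. Accumulating E over each segment gives final E = 8.8306.

G0 X0.00 Y0.00 Z2.10
G1 X29.00 Y0.00 E2.1702
G1 X29.00 Y30.00 E4.4153
G1 X0.00 Y30.00 E6.5855
G1 X0.00 Y0.00 E8.8306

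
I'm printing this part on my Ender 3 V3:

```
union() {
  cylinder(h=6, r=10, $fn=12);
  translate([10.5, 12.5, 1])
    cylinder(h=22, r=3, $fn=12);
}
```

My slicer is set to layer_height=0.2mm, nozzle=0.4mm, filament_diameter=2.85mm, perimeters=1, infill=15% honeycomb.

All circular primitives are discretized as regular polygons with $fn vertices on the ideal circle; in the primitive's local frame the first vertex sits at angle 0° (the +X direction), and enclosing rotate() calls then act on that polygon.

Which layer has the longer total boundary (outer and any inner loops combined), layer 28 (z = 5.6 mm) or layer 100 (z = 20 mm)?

layer 28 (z = 5.6 mm)

Layer 28 (z = 5.6): the cylinder: section is a regular 12-gon, circumradius r=10 (perimeter = 2·12·10.000·sin(180°/12) = 62.12 mm); the r=3 cylinder at (10.5, 12.5) contributes a regular 12-gon of circumradius 3 (perimeter = 2·12·3.000·sin(180°/12) = 18.63 mm); Taking the union: the 2 present regions are separate (no shared area or edge), so areas and boundary lengths simply add and each stays a separate island — boundary = 80.75 mm. So its perimeter = 80.75 mm. Layer 100 (z = 20): the cylinder is not intersected at this z (z outside [0, 6]); the r=3 cylinder at (10.5, 12.5) gives a regular 12-gon of circumradius 3 (constant along its height) (perimeter = 2·12·3.000·sin(180°/12) = 18.63 mm); Combining (union): only the r=3 cylinder at (10.5, 12.5) is present, so the union is just that shape — boundary = 18.63 mm. So its perimeter = 18.63 mm. Layer 28 is larger (80.75 vs 18.63 mm).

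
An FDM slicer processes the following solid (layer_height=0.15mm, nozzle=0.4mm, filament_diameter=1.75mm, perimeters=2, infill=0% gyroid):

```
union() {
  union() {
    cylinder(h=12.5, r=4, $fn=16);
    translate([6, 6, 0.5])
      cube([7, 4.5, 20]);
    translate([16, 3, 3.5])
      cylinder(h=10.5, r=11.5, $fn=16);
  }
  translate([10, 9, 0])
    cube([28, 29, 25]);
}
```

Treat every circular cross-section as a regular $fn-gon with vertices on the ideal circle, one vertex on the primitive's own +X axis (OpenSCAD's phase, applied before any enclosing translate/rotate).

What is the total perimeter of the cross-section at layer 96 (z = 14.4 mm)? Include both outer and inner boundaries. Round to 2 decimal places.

At z = 14.4 mm: the cylinder does not reach this height (z outside [0, 12.5]); the cube at (6, 6) is present — its section is the full 7×4.5 rectangle (perimeter 23.00 mm); the cylinder at (16, 3) is not intersected at this z (z outside [3.5, 14]); Merging all regions: only the 7×4.5 cube at (6, 6) is present, so the union is just that shape — boundary = 23.00 mm; the 28×29 cube at (10, 9) contributes its full rectangle (perimeter 114.00 mm); Combining (union): the regions partially overlap (shared area 4.50 mm²), so the edge portions inside another operand are dropped and the merged outline is re-measured after clipping — boundary = 128.00 mm. Overall, the cross-section is a single solid region. Total boundary length (outer) = 128.00 mm.

128.00 mm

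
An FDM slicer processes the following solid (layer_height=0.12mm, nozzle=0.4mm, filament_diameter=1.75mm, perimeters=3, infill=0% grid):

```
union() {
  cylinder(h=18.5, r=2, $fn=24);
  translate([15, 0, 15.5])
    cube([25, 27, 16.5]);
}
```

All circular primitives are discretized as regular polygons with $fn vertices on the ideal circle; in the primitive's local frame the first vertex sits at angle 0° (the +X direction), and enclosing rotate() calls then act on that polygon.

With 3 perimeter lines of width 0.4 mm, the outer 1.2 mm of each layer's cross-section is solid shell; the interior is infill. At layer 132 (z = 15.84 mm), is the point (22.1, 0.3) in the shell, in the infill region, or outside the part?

shell

At z = 15.84 mm: the r=2 cylinder contributes a regular 24-gon of circumradius 2; the cube at (15, 0) (footprint 25×27) is included at this height; Merging all regions: the 2 present regions are separate (no shared area or edge), so areas and boundary lengths simply add and each stays a separate island — 2 connected regions. Overall, the cross-section has 2 separate islands. The nearest boundary edge runs (40.00, 0.00)→(15.00, 0.00); distance from the point to it = 0.30 mm. (Shell/infill is judged within the island containing the point — the largest one.) The point is inside the cross-section, 0.30 mm from the nearest boundary — within the 1.2 mm shell band (3 × 0.4).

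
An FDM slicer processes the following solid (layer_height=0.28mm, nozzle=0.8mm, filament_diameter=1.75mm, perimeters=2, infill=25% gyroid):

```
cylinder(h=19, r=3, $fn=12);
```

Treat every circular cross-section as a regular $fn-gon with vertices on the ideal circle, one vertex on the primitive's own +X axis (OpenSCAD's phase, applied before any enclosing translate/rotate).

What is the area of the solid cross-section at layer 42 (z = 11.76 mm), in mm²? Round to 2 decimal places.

At z = 11.76 mm: the cylinder: section is a regular 12-gon, circumradius r=3 (area = (12/2)·3.000²·sin(360°/12) = 27.00 mm²). Overall, the cross-section is a single solid region. Net area = 27.00 mm².

27.00 mm²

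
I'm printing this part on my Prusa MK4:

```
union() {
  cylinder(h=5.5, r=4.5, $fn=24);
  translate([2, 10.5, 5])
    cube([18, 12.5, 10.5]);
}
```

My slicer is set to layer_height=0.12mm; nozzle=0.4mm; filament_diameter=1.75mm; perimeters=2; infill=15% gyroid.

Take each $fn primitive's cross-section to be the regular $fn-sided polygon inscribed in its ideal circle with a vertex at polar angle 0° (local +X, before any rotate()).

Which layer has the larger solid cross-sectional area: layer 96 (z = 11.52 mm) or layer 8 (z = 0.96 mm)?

layer 96 (z = 11.52 mm)

Layer 96 (z = 11.52): the cylinder is not intersected at this z (z outside [0, 5.5]); the 18×12.5 cube at (2, 10.5) contributes its full rectangle (area 225.00 mm²); Merging all regions: only the 18×12.5 cube at (2, 10.5) is present, so the union is just that shape — area = 225.00 mm². So its area = 225.00 mm². Layer 8 (z = 0.96): the cylinder: section is a regular 24-gon, circumradius r=4.5 (area = (24/2)·4.500²·sin(360°/24) = 62.89 mm²); the cube at (2, 10.5) is absent (z outside [5, 15.5]); Combining (union): only the r=4.5 cylinder is present, so the union is just that shape — area = 62.89 mm². So its area = 62.89 mm². Layer 96 is larger (225.00 vs 62.89 mm²).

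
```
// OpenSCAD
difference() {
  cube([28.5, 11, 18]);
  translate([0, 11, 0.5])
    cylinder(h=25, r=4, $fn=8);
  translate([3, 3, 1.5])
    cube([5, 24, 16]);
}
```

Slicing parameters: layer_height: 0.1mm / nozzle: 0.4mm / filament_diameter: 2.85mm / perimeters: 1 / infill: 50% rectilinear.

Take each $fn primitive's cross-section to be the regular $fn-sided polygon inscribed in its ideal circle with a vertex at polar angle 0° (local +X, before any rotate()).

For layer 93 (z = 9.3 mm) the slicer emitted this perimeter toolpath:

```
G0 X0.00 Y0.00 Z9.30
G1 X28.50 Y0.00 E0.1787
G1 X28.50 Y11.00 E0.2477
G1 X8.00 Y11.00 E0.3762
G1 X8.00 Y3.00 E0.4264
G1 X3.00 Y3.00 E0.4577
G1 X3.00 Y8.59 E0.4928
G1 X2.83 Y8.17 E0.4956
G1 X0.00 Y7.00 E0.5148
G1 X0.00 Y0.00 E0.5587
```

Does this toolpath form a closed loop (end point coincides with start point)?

Start point (G0): (0.00, 0.00). End point (last G1): the path returns to the start — closed.

yes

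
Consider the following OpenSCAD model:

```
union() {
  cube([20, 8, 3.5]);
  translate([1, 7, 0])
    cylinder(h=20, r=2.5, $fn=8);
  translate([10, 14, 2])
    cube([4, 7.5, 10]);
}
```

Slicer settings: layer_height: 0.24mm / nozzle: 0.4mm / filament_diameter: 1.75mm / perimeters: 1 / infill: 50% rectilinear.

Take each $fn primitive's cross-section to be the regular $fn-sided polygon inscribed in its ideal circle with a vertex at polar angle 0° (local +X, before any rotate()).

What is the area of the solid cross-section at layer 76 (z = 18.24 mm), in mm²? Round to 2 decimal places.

At z = 18.24 mm: the cube is absent (z outside [0, 3.5]); the cylinder at (1, 7): section is a regular 8-gon, circumradius r=2.5 (area = (8/2)·2.500²·sin(360°/8) = 17.68 mm²); the cube at (10, 14) is not intersected at this z (z outside [2, 12]); Taking the union: only the r=2.5 cylinder at (1, 7) is present, so the union is just that shape — area = 17.68 mm². Overall, the cross-section is a single solid region. Net area = 17.68 mm².

17.68 mm²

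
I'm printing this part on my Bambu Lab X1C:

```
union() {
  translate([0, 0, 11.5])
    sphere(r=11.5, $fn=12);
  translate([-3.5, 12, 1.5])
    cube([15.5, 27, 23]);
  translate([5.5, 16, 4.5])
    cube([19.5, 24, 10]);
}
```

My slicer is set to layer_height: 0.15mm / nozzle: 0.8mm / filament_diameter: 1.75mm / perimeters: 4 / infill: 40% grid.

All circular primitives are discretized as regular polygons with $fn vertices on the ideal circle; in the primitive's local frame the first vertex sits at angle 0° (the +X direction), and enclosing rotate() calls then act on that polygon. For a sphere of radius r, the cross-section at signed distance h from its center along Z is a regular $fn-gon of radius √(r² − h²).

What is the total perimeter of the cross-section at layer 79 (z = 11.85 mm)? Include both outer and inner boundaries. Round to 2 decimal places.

At z = 11.85 mm: the sphere: section is a regular 12-gon, circumradius = √(r²−h²) = √(11.5²−0.35²) = 11.495 (perimeter = 2·12·11.495·sin(180°/12) = 71.40 mm); the cube at (-3.5, 12) is present — its section is the full 15.5×27 rectangle (perimeter 85.00 mm); the cube at (5.5, 16) (footprint 19.5×24) is included at this height (perimeter 87.00 mm); Merging all regions: the regions partially overlap (shared area 149.50 mm²), so the edge portions inside another operand are dropped and the merged outline is re-measured after clipping — boundary = 184.40 mm. Overall, the cross-section has 2 separate islands. Total boundary length (outer) = 184.40 mm.

184.40 mm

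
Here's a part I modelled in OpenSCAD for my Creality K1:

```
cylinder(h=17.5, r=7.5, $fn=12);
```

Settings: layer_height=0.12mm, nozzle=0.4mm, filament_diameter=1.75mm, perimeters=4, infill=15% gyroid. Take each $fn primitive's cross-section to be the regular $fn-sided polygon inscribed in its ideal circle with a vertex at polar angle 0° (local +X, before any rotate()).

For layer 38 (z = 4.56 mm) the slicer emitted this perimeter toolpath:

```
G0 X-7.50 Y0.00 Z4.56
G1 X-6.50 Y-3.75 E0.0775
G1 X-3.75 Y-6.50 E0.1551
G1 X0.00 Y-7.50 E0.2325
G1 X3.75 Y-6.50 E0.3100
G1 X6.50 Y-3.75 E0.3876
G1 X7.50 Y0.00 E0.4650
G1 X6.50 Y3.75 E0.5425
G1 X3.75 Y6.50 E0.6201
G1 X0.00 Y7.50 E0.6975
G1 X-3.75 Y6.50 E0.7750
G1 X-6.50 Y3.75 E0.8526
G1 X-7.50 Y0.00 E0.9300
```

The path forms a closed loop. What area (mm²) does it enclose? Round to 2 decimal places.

168.88 mm²

Apply the shoelace formula to the sequence of (X, Y) vertices; enclosed area = 168.88 mm².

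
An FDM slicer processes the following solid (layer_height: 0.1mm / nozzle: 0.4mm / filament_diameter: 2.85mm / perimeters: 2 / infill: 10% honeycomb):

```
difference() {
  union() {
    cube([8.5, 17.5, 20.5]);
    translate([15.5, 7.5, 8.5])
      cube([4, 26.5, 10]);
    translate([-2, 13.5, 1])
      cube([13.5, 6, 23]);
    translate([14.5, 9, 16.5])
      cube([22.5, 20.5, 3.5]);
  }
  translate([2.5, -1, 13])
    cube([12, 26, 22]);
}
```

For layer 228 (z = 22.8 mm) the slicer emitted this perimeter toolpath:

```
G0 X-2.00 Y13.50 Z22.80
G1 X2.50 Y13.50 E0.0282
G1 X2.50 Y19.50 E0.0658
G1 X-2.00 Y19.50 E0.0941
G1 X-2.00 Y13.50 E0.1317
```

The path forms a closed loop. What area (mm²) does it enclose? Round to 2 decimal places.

27.00 mm²

Apply the shoelace formula to the sequence of (X, Y) vertices; enclosed area = 27.00 mm².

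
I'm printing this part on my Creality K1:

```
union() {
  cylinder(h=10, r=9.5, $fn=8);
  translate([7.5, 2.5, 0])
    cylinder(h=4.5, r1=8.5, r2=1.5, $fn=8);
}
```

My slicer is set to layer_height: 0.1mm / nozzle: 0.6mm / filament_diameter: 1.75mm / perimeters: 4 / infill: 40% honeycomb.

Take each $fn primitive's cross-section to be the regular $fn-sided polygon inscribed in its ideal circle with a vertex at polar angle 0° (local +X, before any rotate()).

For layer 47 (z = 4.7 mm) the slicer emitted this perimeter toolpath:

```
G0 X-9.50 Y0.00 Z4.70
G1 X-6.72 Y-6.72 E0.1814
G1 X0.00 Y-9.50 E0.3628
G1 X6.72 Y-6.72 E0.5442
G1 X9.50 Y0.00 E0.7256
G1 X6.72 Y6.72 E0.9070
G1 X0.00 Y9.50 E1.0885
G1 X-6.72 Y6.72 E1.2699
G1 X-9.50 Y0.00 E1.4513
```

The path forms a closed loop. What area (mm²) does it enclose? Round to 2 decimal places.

255.36 mm²

Apply the shoelace formula to the sequence of (X, Y) vertices; enclosed area = 255.36 mm².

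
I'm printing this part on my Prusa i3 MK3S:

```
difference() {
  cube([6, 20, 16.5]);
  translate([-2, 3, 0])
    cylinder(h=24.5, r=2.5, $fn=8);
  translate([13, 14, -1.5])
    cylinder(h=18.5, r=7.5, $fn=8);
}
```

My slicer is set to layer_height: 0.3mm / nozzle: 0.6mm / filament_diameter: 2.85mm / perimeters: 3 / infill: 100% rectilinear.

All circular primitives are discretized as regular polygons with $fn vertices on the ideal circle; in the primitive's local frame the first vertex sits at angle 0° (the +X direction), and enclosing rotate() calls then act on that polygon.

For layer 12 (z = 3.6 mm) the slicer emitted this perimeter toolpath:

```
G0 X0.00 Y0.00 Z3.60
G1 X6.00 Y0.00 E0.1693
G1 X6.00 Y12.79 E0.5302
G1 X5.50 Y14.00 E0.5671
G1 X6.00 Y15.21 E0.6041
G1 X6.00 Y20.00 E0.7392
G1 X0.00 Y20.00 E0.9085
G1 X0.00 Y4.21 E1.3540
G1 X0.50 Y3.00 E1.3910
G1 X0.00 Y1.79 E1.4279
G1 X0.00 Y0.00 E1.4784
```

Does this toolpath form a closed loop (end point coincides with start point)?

Start point (G0): (0.00, 0.00). End point (last G1): the path returns to the start — closed.

yes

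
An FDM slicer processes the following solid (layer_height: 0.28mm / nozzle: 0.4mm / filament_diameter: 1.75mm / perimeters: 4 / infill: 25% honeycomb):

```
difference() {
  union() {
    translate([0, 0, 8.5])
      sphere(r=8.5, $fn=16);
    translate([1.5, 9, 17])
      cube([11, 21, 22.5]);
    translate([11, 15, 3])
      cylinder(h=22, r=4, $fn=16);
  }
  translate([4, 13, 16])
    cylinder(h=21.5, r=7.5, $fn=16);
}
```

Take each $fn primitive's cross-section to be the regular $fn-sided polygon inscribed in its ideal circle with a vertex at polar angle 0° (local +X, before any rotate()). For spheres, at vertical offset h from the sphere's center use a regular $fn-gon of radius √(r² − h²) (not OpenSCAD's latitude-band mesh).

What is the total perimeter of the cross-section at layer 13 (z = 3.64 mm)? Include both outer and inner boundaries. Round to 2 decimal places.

68.51 mm

At z = 3.64 mm: the r=8.5 sphere contributes a regular 16-gon of circumradius √(8.5²−4.86²) = 6.974 (perimeter = 2·16·6.974·sin(180°/16) = 43.54 mm); the cube at (1.5, 9) is not intersected at this z (z outside [17, 39.5]); the cylinder at (11, 15): section is a regular 16-gon, circumradius r=4 (perimeter = 2·16·4.000·sin(180°/16) = 24.97 mm); Combining (union): the 2 present regions are separate (no shared area or edge), so areas and boundary lengths simply add and each stays a separate island — boundary = 68.51 mm; the cylinder at (4, 13) is absent (z outside [16, 37.5]); Taking the first minus the rest: none of the subtracted shapes is present at this height, so the result so far is unchanged — boundary = 68.51 mm. Overall, the cross-section has 2 separate islands. Total boundary length (outer) = 68.51 mm.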